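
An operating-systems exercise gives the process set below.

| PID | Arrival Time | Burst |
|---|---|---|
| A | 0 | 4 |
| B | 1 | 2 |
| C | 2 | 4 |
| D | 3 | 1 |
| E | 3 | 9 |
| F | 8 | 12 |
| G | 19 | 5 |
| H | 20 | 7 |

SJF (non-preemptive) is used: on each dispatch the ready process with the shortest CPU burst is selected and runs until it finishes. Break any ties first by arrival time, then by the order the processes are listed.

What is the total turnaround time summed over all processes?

Timeline: | A 0-4 | D 4-5 | B 5-7 | C 7-11 | E 11-20 | G 20-25 | H 25-32 | F 32-44 |
Completion: A=4  B=7  C=11  D=5  E=20  F=44  G=25  H=32
Turnaround (C−A): A=4  B=6  C=9  D=2  E=17  F=36  G=6  H=12
Turnaround = completion − arrival: A=4, B=6, C=9, D=2, E=17, F=36, G=6, H=12
Total turnaround = 4 + 6 + 9 + 2 + 17 + 36 + 6 + 12 = 92

92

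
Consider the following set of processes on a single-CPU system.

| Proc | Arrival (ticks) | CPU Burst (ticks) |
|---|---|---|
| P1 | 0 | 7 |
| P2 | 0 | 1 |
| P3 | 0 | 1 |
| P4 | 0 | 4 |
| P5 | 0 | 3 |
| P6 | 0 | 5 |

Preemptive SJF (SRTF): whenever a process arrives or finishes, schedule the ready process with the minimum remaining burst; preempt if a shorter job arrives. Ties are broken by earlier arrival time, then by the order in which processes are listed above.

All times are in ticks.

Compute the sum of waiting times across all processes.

Gantt: | P2 0-1 | P3 1-2 | P5 2-5 | P4 5-9 | P6 9-14 | P1 14-21 |
Completion: P1=21  P2=1  P3=2  P4=9  P5=5  P6=14
Turnaround (C−A): P1=21  P2=1  P3=2  P4=9  P5=5  P6=14
Waiting = turnaround − burst: P1=14, P2=0, P3=1, P4=5, P5=2, P6=9
Total waiting = 14 + 0 + 1 + 5 + 2 + 9 = 31

31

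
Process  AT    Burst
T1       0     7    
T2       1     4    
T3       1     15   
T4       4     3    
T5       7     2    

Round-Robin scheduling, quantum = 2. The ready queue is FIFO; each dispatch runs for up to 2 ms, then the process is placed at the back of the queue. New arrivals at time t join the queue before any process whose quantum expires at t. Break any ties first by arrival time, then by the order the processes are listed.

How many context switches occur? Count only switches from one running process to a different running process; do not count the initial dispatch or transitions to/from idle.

Gantt: | T1 0-2 | T2 2-4 | T3 4-6 | T1 6-8 | T4 8-10 | T2 10-12 | T3 12-14 | T5 14-16 | T1 16-18 | T4 18-19 | T3 19-21 | T1 21-22 | T3 22-31 |
Completion: T1=22  T2=12  T3=31  T4=19  T5=16
Turnaround (C−A): T1=22  T2=11  T3=30  T4=15  T5=9

12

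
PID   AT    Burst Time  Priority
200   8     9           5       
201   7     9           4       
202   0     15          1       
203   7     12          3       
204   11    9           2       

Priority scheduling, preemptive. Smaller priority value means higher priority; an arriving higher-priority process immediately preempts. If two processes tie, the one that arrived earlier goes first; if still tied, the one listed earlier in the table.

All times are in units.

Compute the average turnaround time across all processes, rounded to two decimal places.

Gantt: | 202 0-15 | 204 15-24 | 203 24-36 | 201 36-45 | 200 45-54 |
Completion: 200=54  201=45  202=15  203=36  204=24
Turnaround (C−A): 200=46  201=38  202=15  203=29  204=13
Turnaround times: 200=46, 201=38, 202=15, 203=29, 204=13
Average turnaround = (46+38+15+29+13) / 5 = 141/5 = 28.20

28.20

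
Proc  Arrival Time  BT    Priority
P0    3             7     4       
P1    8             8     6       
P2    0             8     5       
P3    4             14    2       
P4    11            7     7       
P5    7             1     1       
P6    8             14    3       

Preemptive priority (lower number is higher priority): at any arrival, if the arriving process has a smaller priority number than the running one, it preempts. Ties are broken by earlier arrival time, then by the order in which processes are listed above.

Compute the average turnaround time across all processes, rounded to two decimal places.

30.43

Schedule: | P2 0-3 | P0 3-4 | P3 4-7 | P5 7-8 | P3 8-19 | P6 19-33 | P0 33-39 | P2 39-44 | P1 44-52 | P4 52-59 |
Completion: P0=39  P1=52  P2=44  P3=19  P4=59  P5=8  P6=33
Turnaround (C−A): P0=36  P1=44  P2=44  P3=15  P4=48  P5=1  P6=25
Turnaround times: P0=36, P1=44, P2=44, P3=15, P4=48, P5=1, P6=25
Average turnaround = (36+44+44+15+48+1+25) / 7 = 213/7 = 30.43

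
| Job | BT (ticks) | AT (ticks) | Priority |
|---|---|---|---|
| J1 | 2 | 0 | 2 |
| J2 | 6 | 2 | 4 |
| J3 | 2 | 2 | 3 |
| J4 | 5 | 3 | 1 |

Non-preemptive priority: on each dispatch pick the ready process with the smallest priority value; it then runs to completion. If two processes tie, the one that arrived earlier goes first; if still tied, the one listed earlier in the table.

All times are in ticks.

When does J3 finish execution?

Timeline: | J1 0-2 | J3 2-4 | J4 4-9 | J2 9-15 |
Completion: J1=2  J2=15  J3=4  J4=9

4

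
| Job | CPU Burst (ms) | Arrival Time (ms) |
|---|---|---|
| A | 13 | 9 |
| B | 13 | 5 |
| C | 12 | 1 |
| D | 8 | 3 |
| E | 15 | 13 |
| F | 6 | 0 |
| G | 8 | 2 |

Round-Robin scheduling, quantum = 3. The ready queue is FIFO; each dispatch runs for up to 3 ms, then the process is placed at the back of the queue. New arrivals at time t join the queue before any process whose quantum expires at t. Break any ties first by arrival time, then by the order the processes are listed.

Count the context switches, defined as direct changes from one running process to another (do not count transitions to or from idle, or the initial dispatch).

26

Schedule: | F 0-3 | C 3-6 | G 6-9 | D 9-12 | F 12-15 | B 15-18 | C 18-21 | A 21-24 | G 24-27 | D 27-30 | E 30-33 | B 33-36 | C 36-39 | A 39-42 | G 42-44 | D 44-46 | E 46-49 | B 49-52 | C 52-55 | A 55-58 | E 58-61 | B 61-64 | A 64-67 | E 67-70 | B 70-71 | A 71-72 | E 72-75 |
Completion: A=72  B=71  C=55  D=46  E=75  F=15  G=44
Turnaround (C−A): A=63  B=66  C=54  D=43  E=62  F=15  G=42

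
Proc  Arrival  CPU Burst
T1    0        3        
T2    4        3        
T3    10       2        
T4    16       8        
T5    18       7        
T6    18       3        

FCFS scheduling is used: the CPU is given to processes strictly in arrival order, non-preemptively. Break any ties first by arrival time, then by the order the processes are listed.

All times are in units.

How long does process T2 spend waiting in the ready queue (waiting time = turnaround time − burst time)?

0

Timeline: | T1 0-3 | idle 3-4 | T2 4-7 | idle 7-10 | T3 10-12 | idle 12-16 | T4 16-24 | T5 24-31 | T6 31-34 |
Completion: T1=3  T2=7  T3=12  T4=24  T5=31  T6=34
Waiting(T2) = turnaround − burst = 3 − 3 = 0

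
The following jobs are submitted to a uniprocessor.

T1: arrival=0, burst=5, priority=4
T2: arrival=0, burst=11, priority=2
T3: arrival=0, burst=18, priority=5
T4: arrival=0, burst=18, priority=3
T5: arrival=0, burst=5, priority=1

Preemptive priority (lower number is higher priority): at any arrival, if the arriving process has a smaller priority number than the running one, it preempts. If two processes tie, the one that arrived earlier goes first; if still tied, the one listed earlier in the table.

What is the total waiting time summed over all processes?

Schedule: | T5 0-5 | T2 5-16 | T4 16-34 | T1 34-39 | T3 39-57 |
Completion: T1=39  T2=16  T3=57  T4=34  T5=5
Turnaround (C−A): T1=39  T2=16  T3=57  T4=34  T5=5
Waiting = turnaround − burst: T1=34, T2=5, T3=39, T4=16, T5=0
Total waiting = 34 + 5 + 39 + 16 + 0 = 94

94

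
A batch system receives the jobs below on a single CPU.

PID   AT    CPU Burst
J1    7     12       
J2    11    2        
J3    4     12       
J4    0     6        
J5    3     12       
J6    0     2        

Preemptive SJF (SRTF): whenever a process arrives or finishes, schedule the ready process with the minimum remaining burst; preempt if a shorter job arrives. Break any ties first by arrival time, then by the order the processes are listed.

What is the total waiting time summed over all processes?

54

Schedule: | J6 0-2 | J4 2-8 | J5 8-11 | J2 11-13 | J5 13-22 | J3 22-34 | J1 34-46 |
Completion: J1=46  J2=13  J3=34  J4=8  J5=22  J6=2
Waiting = turnaround − burst: J1=27, J2=0, J3=18, J4=2, J5=7, J6=0
Total waiting = 27 + 0 + 18 + 2 + 7 + 0 = 54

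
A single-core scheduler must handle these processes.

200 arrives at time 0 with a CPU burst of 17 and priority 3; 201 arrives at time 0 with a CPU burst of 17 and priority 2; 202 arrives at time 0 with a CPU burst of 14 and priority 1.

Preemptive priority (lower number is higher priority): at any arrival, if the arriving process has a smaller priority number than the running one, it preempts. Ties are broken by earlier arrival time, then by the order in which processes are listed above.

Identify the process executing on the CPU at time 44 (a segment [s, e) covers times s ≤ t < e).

200

Timeline: | 202 0-14 | 201 14-31 | 200 31-48 |
Completion: 200=48  201=31  202=14
Turnaround (C−A): 200=48  201=31  202=14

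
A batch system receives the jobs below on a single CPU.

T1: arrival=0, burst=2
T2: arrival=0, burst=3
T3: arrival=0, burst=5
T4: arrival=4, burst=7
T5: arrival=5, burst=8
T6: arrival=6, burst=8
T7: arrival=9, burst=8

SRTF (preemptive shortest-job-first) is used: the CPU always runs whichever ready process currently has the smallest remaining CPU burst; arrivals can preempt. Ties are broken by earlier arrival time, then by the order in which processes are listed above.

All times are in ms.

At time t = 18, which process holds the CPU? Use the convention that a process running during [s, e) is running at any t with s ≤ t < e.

T5

Gantt: | T1 0-2 | T2 2-5 | T3 5-10 | T4 10-17 | T5 17-25 | T6 25-33 | T7 33-41 |
Completion: T1=2  T2=5  T3=10  T4=17  T5=25  T6=33  T7=41
Turnaround (C−A): T1=2  T2=5  T3=10  T4=13  T5=20  T6=27  T7=32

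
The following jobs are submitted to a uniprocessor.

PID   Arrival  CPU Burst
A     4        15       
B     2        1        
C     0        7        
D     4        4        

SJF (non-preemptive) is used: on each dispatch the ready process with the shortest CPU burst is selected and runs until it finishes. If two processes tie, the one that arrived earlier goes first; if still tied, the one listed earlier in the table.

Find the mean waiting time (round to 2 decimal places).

4.25

Gantt: | C 0-7 | B 7-8 | D 8-12 | A 12-27 |
Completion: A=27  B=8  C=7  D=12
Turnaround (C−A): A=23  B=6  C=7  D=8
Waiting times: A=8, B=5, C=0, D=4
Average waiting = (8+5+0+4) / 4 = 17/4 = 4.25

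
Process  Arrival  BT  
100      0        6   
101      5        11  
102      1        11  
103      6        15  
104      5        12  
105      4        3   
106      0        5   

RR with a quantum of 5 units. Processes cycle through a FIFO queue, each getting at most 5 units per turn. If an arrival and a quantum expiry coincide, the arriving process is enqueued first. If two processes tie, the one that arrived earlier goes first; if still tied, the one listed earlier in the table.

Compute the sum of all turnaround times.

268

Gantt: | 100 0-5 | 106 5-10 | 102 10-15 | 105 15-18 | 101 18-23 | 104 23-28 | 100 28-29 | 103 29-34 | 102 34-39 | 101 39-44 | 104 44-49 | 103 49-54 | 102 54-55 | 101 55-56 | 104 56-58 | 103 58-63 |
Completion: 100=29  101=56  102=55  103=63  104=58  105=18  106=10
Turnaround (C−A): 100=29  101=51  102=54  103=57  104=53  105=14  106=10
Turnaround = completion − arrival: 100=29, 101=51, 102=54, 103=57, 104=53, 105=14, 106=10
Total turnaround = 29 + 51 + 54 + 57 + 53 + 14 + 10 = 268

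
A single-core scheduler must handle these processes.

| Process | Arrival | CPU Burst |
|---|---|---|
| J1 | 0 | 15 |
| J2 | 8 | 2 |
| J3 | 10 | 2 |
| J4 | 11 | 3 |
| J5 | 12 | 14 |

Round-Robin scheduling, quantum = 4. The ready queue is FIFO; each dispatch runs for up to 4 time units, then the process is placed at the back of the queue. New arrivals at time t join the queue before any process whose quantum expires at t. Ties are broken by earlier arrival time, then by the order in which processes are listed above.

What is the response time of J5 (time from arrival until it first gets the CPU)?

7

Timeline: | J1 0-8 | J2 8-10 | J1 10-14 | J3 14-16 | J4 16-19 | J5 19-23 | J1 23-26 | J5 26-36 |
Completion: J1=26  J2=10  J3=16  J4=19  J5=36
Response(J5) = first start − arrival = 19 − 12 = 7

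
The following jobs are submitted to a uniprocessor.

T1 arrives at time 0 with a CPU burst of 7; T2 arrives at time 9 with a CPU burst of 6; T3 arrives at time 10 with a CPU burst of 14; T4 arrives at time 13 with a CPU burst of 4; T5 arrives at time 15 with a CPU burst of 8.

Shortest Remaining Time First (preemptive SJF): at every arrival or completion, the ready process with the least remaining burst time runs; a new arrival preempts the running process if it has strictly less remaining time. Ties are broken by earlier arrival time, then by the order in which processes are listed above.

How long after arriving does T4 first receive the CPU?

2

Gantt: | T1 0-7 | idle 7-9 | T2 9-15 | T4 15-19 | T5 19-27 | T3 27-41 |
Completion: T1=7  T2=15  T3=41  T4=19  T5=27
Turnaround (C−A): T1=7  T2=6  T3=31  T4=6  T5=12
Response(T4) = first start − arrival = 15 − 13 = 2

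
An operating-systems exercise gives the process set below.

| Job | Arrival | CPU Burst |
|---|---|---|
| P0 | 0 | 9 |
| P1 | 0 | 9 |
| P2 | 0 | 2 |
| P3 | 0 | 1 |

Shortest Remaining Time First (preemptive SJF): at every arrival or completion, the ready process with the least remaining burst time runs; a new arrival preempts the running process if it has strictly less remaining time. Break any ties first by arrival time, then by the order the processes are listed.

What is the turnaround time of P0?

Timeline: | P3 0-1 | P2 1-3 | P0 3-12 | P1 12-21 |
Completion: P0=12  P1=21  P2=3  P3=1
Turnaround (C−A): P0=12  P1=21  P2=3  P3=1
Turnaround(P0) = completion − arrival = 12 − 0 = 12

12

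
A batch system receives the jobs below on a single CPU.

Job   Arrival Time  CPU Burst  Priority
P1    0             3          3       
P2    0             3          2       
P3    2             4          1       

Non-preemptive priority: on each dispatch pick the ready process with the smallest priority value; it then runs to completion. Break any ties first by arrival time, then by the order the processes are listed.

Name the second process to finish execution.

P3

Schedule: | P2 0-3 | P3 3-7 | P1 7-10 |
Completion: P1=10  P2=3  P3=7
Turnaround (C−A): P1=10  P2=3  P3=5
Finish order: P2 → P3 → P1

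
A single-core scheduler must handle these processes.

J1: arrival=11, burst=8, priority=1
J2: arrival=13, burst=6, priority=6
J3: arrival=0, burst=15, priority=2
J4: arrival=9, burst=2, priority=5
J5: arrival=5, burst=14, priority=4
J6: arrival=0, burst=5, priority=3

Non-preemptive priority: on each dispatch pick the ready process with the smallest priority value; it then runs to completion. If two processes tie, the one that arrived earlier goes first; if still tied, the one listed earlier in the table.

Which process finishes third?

J6

Gantt: | J3 0-15 | J1 15-23 | J6 23-28 | J5 28-42 | J4 42-44 | J2 44-50 |
Completion: J1=23  J2=50  J3=15  J4=44  J5=42  J6=28
Turnaround (C−A): J1=12  J2=37  J3=15  J4=35  J5=37  J6=28
Finish order: J3 → J1 → J6 → J5 → J4 → J2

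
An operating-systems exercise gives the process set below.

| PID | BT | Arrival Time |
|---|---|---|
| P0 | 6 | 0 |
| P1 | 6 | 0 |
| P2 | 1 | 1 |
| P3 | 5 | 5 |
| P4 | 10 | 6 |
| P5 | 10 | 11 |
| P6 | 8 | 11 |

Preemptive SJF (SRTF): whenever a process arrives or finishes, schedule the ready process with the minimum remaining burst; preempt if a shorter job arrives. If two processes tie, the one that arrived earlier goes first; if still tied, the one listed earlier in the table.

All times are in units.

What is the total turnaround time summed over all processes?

113

Gantt: | P0 0-1 | P2 1-2 | P0 2-7 | P3 7-12 | P1 12-18 | P6 18-26 | P4 26-36 | P5 36-46 |
Completion: P0=7  P1=18  P2=2  P3=12  P4=36  P5=46  P6=26
Turnaround = completion − arrival: P0=7, P1=18, P2=1, P3=7, P4=30, P5=35, P6=15
Total turnaround = 7 + 18 + 1 + 7 + 30 + 35 + 15 = 113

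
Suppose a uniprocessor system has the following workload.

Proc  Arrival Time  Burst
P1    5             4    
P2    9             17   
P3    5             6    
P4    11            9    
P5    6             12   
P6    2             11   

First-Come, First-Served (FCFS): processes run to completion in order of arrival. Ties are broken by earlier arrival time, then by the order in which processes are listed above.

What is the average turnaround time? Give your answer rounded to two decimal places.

Gantt: | idle 0-2 | P6 2-13 | P1 13-17 | P3 17-23 | P5 23-35 | P2 35-52 | P4 52-61 |
Completion: P1=17  P2=52  P3=23  P4=61  P5=35  P6=13
Turnaround (C−A): P1=12  P2=43  P3=18  P4=50  P5=29  P6=11
Turnaround times: P1=12, P2=43, P3=18, P4=50, P5=29, P6=11
Average turnaround = (12+43+18+50+29+11) / 6 = 163/6 = 27.17

27.17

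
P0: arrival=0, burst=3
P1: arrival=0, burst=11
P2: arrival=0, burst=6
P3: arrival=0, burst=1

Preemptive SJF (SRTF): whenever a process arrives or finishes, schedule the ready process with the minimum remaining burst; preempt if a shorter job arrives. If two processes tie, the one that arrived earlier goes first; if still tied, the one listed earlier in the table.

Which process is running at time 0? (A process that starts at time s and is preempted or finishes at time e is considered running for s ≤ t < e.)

Gantt: | P3 0-1 | P0 1-4 | P2 4-10 | P1 10-21 |
Completion: P0=4  P1=21  P2=10  P3=1
Turnaround (C−A): P0=4  P1=21  P2=10  P3=1

P3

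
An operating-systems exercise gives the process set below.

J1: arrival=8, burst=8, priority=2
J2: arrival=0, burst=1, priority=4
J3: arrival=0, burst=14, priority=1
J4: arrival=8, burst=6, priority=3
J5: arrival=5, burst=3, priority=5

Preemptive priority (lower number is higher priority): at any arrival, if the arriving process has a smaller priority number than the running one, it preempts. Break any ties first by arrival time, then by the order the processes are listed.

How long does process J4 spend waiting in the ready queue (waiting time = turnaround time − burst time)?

Timeline: | J3 0-14 | J1 14-22 | J4 22-28 | J2 28-29 | J5 29-32 |
Completion: J1=22  J2=29  J3=14  J4=28  J5=32
Waiting(J4) = turnaround − burst = 20 − 6 = 14

14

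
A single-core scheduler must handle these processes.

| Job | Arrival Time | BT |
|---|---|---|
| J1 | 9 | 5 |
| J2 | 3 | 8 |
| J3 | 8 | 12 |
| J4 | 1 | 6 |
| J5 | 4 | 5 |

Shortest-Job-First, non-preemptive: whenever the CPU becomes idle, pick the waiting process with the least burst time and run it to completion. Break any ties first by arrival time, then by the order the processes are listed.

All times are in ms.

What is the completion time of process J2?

Gantt: | idle 0-1 | J4 1-7 | J5 7-12 | J1 12-17 | J2 17-25 | J3 25-37 |
Completion: J1=17  J2=25  J3=37  J4=7  J5=12
Turnaround (C−A): J1=8  J2=22  J3=29  J4=6  J5=8

25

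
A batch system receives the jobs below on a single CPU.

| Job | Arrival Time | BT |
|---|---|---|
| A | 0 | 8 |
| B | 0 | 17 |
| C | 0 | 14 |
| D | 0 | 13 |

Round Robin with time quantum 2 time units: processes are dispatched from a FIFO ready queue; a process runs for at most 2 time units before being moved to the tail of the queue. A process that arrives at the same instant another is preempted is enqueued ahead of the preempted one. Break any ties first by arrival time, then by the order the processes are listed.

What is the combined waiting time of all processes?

Timeline: | A 0-2 | B 2-4 | C 4-6 | D 6-8 | A 8-10 | B 10-12 | C 12-14 | D 14-16 | A 16-18 | B 18-20 | C 20-22 | D 22-24 | A 24-26 | B 26-28 | C 28-30 | D 30-32 | B 32-34 | C 34-36 | D 36-38 | B 38-40 | C 40-42 | D 42-44 | B 44-46 | C 46-48 | D 48-49 | B 49-52 |
Completion: A=26  B=52  C=48  D=49
Turnaround (C−A): A=26  B=52  C=48  D=49
Waiting = turnaround − burst: A=18, B=35, C=34, D=36
Total waiting = 18 + 35 + 34 + 36 = 123

123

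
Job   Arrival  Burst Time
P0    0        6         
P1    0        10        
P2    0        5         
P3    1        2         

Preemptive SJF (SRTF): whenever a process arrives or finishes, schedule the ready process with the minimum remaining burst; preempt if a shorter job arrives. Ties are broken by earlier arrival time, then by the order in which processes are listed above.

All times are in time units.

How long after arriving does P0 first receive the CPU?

7

Timeline: | P2 0-1 | P3 1-3 | P2 3-7 | P0 7-13 | P1 13-23 |
Completion: P0=13  P1=23  P2=7  P3=3
Turnaround (C−A): P0=13  P1=23  P2=7  P3=2
Response(P0) = first start − arrival = 7 − 0 = 7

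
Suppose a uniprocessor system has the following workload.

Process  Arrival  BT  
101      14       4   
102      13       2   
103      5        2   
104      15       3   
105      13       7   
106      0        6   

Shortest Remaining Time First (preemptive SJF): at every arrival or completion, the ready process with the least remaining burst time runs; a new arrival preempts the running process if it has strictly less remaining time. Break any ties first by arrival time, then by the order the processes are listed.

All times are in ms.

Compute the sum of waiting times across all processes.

14

Gantt: | 106 0-6 | 103 6-8 | idle 8-13 | 102 13-15 | 104 15-18 | 101 18-22 | 105 22-29 |
Completion: 101=22  102=15  103=8  104=18  105=29  106=6
Turnaround (C−A): 101=8  102=2  103=3  104=3  105=16  106=6
Waiting = turnaround − burst: 101=4, 102=0, 103=1, 104=0, 105=9, 106=0
Total waiting = 4 + 0 + 1 + 0 + 9 + 0 = 14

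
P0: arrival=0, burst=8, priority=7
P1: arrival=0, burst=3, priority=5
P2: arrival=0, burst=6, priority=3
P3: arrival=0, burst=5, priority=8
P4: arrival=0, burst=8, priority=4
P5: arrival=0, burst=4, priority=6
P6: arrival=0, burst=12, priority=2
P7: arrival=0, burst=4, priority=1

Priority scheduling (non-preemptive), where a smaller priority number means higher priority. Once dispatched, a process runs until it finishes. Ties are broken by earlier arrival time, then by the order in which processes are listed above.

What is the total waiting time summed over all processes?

187

Timeline: | P7 0-4 | P6 4-16 | P2 16-22 | P4 22-30 | P1 30-33 | P5 33-37 | P0 37-45 | P3 45-50 |
Completion: P0=45  P1=33  P2=22  P3=50  P4=30  P5=37  P6=16  P7=4
Turnaround (C−A): P0=45  P1=33  P2=22  P3=50  P4=30  P5=37  P6=16  P7=4
Waiting = turnaround − burst: P0=37, P1=30, P2=16, P3=45, P4=22, P5=33, P6=4, P7=0
Total waiting = 37 + 30 + 16 + 45 + 22 + 33 + 4 + 0 = 187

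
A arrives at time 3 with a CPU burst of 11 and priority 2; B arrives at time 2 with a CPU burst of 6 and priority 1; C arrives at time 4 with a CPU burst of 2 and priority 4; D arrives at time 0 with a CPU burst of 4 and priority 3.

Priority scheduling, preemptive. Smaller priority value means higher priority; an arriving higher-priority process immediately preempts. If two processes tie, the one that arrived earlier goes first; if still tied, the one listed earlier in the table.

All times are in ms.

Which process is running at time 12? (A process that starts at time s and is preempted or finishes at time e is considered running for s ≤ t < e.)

A

Schedule: | D 0-2 | B 2-8 | A 8-19 | D 19-21 | C 21-23 |
Completion: A=19  B=8  C=23  D=21
Turnaround (C−A): A=16  B=6  C=19  D=21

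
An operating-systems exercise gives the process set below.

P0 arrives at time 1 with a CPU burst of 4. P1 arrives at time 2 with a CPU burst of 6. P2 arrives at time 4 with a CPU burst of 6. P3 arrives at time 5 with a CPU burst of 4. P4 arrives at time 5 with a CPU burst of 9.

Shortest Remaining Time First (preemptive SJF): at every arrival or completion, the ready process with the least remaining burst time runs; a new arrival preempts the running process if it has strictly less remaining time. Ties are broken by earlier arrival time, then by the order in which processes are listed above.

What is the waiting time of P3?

0

Gantt: | idle 0-1 | P0 1-5 | P3 5-9 | P1 9-15 | P2 15-21 | P4 21-30 |
Completion: P0=5  P1=15  P2=21  P3=9  P4=30
Turnaround (C−A): P0=4  P1=13  P2=17  P3=4  P4=25
Waiting(P3) = turnaround − burst = 4 − 4 = 0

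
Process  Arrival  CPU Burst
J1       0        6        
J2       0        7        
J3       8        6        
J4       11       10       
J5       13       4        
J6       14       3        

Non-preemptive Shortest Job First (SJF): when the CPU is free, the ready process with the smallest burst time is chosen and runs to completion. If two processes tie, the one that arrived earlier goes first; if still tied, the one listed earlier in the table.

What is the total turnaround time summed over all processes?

72

Gantt: | J1 0-6 | J2 6-13 | J5 13-17 | J6 17-20 | J3 20-26 | J4 26-36 |
Completion: J1=6  J2=13  J3=26  J4=36  J5=17  J6=20
Turnaround (C−A): J1=6  J2=13  J3=18  J4=25  J5=4  J6=6
Turnaround = completion − arrival: J1=6, J2=13, J3=18, J4=25, J5=4, J6=6
Total turnaround = 6 + 13 + 18 + 25 + 4 + 6 = 72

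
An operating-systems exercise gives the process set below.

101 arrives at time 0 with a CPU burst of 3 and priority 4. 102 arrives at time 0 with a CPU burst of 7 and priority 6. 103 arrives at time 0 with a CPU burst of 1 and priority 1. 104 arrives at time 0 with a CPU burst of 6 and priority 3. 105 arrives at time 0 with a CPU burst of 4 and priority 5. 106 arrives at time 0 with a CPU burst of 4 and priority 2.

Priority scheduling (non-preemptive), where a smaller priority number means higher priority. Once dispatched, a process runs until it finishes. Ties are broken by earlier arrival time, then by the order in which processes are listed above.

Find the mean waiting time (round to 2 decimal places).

Timeline: | 103 0-1 | 106 1-5 | 104 5-11 | 101 11-14 | 105 14-18 | 102 18-25 |
Completion: 101=14  102=25  103=1  104=11  105=18  106=5
Turnaround (C−A): 101=14  102=25  103=1  104=11  105=18  106=5
Waiting times: 101=11, 102=18, 103=0, 104=5, 105=14, 106=1
Average waiting = (11+18+0+5+14+1) / 6 = 49/6 = 8.17

8.17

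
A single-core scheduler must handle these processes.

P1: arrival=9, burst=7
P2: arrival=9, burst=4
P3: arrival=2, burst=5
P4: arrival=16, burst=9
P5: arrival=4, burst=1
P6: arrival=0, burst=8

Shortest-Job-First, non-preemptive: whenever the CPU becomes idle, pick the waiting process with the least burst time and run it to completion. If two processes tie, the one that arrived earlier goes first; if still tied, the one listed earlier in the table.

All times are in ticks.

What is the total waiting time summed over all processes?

33

Timeline: | P6 0-8 | P5 8-9 | P2 9-13 | P3 13-18 | P1 18-25 | P4 25-34 |
Completion: P1=25  P2=13  P3=18  P4=34  P5=9  P6=8
Waiting = turnaround − burst: P1=9, P2=0, P3=11, P4=9, P5=4, P6=0
Total waiting = 9 + 0 + 11 + 9 + 4 + 0 = 33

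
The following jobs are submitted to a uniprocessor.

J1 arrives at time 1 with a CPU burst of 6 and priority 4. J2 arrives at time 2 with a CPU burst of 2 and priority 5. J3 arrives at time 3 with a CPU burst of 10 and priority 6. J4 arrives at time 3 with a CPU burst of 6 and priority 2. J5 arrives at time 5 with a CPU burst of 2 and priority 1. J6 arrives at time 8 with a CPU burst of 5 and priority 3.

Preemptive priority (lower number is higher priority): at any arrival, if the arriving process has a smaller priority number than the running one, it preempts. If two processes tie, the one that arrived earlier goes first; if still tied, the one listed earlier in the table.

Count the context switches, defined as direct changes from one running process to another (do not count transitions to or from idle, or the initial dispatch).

Timeline: | idle 0-1 | J1 1-3 | J4 3-5 | J5 5-7 | J4 7-11 | J6 11-16 | J1 16-20 | J2 20-22 | J3 22-32 |
Completion: J1=20  J2=22  J3=32  J4=11  J5=7  J6=16

7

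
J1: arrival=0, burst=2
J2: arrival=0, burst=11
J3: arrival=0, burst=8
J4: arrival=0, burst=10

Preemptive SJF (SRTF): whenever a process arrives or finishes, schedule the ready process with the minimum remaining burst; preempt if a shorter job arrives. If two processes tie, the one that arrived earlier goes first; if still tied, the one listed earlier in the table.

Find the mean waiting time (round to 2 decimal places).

Schedule: | J1 0-2 | J3 2-10 | J4 10-20 | J2 20-31 |
Completion: J1=2  J2=31  J3=10  J4=20
Waiting times: J1=0, J2=20, J3=2, J4=10
Average waiting = (0+20+2+10) / 4 = 32/4 = 8.00

8.00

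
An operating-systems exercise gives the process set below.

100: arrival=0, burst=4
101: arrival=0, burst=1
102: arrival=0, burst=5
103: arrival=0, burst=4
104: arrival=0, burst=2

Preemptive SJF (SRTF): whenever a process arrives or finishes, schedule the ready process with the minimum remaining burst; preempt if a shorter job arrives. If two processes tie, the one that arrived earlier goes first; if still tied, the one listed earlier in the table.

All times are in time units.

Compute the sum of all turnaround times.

Schedule: | 101 0-1 | 104 1-3 | 100 3-7 | 103 7-11 | 102 11-16 |
Completion: 100=7  101=1  102=16  103=11  104=3
Turnaround (C−A): 100=7  101=1  102=16  103=11  104=3
Turnaround = completion − arrival: 100=7, 101=1, 102=16, 103=11, 104=3
Total turnaround = 7 + 1 + 16 + 11 + 3 = 38

38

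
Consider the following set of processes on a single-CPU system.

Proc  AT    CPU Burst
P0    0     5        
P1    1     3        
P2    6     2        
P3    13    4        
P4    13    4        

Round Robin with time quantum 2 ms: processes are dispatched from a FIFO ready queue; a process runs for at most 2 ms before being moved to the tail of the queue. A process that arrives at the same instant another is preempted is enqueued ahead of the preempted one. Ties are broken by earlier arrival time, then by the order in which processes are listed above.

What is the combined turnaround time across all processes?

Gantt: | P0 0-2 | P1 2-4 | P0 4-6 | P1 6-7 | P2 7-9 | P0 9-10 | idle 10-13 | P3 13-15 | P4 15-17 | P3 17-19 | P4 19-21 |
Completion: P0=10  P1=7  P2=9  P3=19  P4=21
Turnaround = completion − arrival: P0=10, P1=6, P2=3, P3=6, P4=8
Total turnaround = 10 + 6 + 3 + 6 + 8 = 33

33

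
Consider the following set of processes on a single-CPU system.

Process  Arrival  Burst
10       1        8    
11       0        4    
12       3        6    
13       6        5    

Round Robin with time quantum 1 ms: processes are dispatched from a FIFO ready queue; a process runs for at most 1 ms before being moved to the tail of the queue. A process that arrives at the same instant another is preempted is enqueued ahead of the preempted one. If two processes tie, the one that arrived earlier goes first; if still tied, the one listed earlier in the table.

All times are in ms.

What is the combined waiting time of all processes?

Timeline: | 11 0-1 | 10 1-2 | 11 2-3 | 10 3-4 | 12 4-5 | 11 5-6 | 10 6-7 | 12 7-8 | 13 8-9 | 11 9-10 | 10 10-11 | 12 11-12 | 13 12-13 | 10 13-14 | 12 14-15 | 13 15-16 | 10 16-17 | 12 17-18 | 13 18-19 | 10 19-20 | 12 20-21 | 13 21-22 | 10 22-23 |
Completion: 10=23  11=10  12=21  13=22
Turnaround (C−A): 10=22  11=10  12=18  13=16
Waiting = turnaround − burst: 10=14, 11=6, 12=12, 13=11
Total waiting = 14 + 6 + 12 + 11 = 43

43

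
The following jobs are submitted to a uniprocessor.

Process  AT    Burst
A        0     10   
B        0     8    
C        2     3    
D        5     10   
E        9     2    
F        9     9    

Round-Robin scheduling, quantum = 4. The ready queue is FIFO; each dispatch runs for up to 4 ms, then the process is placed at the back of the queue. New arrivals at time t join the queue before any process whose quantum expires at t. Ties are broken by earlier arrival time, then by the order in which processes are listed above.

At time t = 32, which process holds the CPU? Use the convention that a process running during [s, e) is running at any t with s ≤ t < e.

Gantt: | A 0-4 | B 4-8 | C 8-11 | A 11-15 | D 15-19 | B 19-23 | E 23-25 | F 25-29 | A 29-31 | D 31-35 | F 35-39 | D 39-41 | F 41-42 |
Completion: A=31  B=23  C=11  D=41  E=25  F=42
Turnaround (C−A): A=31  B=23  C=9  D=36  E=16  F=33

D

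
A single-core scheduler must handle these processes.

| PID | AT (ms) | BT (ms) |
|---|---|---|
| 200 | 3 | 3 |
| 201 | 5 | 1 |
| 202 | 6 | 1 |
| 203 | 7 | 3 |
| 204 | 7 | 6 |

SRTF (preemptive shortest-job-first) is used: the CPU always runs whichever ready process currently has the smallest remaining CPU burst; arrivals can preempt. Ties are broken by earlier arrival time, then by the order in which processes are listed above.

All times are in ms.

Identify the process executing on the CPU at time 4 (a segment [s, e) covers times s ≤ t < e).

200

Timeline: | idle 0-3 | 200 3-6 | 201 6-7 | 202 7-8 | 203 8-11 | 204 11-17 |
Completion: 200=6  201=7  202=8  203=11  204=17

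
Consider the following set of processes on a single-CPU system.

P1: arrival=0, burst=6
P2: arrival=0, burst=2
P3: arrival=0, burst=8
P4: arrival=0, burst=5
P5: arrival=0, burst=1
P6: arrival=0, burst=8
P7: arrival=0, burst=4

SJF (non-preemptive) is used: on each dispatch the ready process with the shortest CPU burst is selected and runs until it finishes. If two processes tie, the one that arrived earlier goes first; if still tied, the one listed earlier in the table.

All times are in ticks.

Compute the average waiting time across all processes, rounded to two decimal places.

Gantt: | P5 0-1 | P2 1-3 | P7 3-7 | P4 7-12 | P1 12-18 | P3 18-26 | P6 26-34 |
Completion: P1=18  P2=3  P3=26  P4=12  P5=1  P6=34  P7=7
Turnaround (C−A): P1=18  P2=3  P3=26  P4=12  P5=1  P6=34  P7=7
Waiting times: P1=12, P2=1, P3=18, P4=7, P5=0, P6=26, P7=3
Average waiting = (12+1+18+7+0+26+3) / 7 = 67/7 = 9.57

9.57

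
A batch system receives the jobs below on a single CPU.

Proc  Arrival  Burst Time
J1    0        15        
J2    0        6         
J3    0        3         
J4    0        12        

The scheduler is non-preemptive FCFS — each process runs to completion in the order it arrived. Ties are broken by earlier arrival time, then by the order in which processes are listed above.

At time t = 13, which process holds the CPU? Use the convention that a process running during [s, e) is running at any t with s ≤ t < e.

J1

Timeline: | J1 0-15 | J2 15-21 | J3 21-24 | J4 24-36 |
Completion: J1=15  J2=21  J3=24  J4=36
Turnaround (C−A): J1=15  J2=21  J3=24  J4=36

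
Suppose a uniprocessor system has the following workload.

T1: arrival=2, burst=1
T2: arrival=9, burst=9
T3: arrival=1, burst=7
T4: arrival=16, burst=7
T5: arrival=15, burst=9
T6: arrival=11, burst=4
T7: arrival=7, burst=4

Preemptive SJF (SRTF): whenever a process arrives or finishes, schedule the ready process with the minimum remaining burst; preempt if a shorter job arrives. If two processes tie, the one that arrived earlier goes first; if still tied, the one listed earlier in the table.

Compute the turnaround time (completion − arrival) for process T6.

Gantt: | idle 0-1 | T3 1-2 | T1 2-3 | T3 3-9 | T7 9-13 | T6 13-17 | T4 17-24 | T2 24-33 | T5 33-42 |
Completion: T1=3  T2=33  T3=9  T4=24  T5=42  T6=17  T7=13
Turnaround(T6) = completion − arrival = 17 − 11 = 6

6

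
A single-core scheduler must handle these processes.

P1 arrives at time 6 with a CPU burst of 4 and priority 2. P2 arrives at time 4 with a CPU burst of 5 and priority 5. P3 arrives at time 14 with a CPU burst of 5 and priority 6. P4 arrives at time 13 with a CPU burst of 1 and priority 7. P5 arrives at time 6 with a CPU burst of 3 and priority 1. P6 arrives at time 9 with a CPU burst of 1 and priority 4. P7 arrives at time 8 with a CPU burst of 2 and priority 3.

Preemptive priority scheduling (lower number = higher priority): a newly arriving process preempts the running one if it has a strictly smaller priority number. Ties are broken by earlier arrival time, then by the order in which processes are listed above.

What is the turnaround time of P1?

7

Schedule: | idle 0-4 | P2 4-6 | P5 6-9 | P1 9-13 | P7 13-15 | P6 15-16 | P2 16-19 | P3 19-24 | P4 24-25 |
Completion: P1=13  P2=19  P3=24  P4=25  P5=9  P6=16  P7=15
Turnaround(P1) = completion − arrival = 13 − 6 = 7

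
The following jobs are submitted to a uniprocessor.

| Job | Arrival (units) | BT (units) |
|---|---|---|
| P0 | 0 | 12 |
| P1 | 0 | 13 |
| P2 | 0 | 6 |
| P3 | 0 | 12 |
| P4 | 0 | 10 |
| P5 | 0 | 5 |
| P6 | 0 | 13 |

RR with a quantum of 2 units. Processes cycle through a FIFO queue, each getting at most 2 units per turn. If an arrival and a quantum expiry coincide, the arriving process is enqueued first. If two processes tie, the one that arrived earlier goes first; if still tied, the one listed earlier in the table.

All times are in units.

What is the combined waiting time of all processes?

Gantt: | P0 0-2 | P1 2-4 | P2 4-6 | P3 6-8 | P4 8-10 | P5 10-12 | P6 12-14 | P0 14-16 | P1 16-18 | P2 18-20 | P3 20-22 | P4 22-24 | P5 24-26 | P6 26-28 | P0 28-30 | P1 30-32 | P2 32-34 | P3 34-36 | P4 36-38 | P5 38-39 | P6 39-41 | P0 41-43 | P1 43-45 | P3 45-47 | P4 47-49 | P6 49-51 | P0 51-53 | P1 53-55 | P3 55-57 | P4 57-59 | P6 59-61 | P0 61-63 | P1 63-65 | P3 65-67 | P6 67-69 | P1 69-70 | P6 70-71 |
Completion: P0=63  P1=70  P2=34  P3=67  P4=59  P5=39  P6=71
Turnaround (C−A): P0=63  P1=70  P2=34  P3=67  P4=59  P5=39  P6=71
Waiting = turnaround − burst: P0=51, P1=57, P2=28, P3=55, P4=49, P5=34, P6=58
Total waiting = 51 + 57 + 28 + 55 + 49 + 34 + 58 = 332

332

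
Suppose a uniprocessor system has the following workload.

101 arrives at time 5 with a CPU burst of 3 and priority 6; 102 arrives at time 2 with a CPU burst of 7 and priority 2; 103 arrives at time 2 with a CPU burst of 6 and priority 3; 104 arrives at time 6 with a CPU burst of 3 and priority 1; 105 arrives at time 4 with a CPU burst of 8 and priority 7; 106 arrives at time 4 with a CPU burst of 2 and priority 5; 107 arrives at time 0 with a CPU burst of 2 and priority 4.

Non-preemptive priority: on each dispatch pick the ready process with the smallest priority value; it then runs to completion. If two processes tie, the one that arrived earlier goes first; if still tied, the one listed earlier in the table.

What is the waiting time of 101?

Gantt: | 107 0-2 | 102 2-9 | 104 9-12 | 103 12-18 | 106 18-20 | 101 20-23 | 105 23-31 |
Completion: 101=23  102=9  103=18  104=12  105=31  106=20  107=2
Turnaround (C−A): 101=18  102=7  103=16  104=6  105=27  106=16  107=2
Waiting(101) = turnaround − burst = 18 − 3 = 15

15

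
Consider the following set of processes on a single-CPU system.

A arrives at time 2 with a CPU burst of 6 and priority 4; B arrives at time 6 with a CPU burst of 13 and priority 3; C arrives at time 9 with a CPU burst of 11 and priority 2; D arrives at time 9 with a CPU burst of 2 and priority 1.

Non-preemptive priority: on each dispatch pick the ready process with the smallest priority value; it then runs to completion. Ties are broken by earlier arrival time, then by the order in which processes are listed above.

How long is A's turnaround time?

6

Gantt: | idle 0-2 | A 2-8 | B 8-21 | D 21-23 | C 23-34 |
Completion: A=8  B=21  C=34  D=23
Turnaround(A) = completion − arrival = 8 − 2 = 6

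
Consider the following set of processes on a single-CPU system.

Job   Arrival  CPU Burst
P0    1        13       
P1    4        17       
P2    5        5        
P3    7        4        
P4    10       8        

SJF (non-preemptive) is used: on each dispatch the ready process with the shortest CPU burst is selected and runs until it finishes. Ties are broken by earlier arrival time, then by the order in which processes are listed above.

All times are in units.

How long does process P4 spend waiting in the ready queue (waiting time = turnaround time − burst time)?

13

Schedule: | idle 0-1 | P0 1-14 | P3 14-18 | P2 18-23 | P4 23-31 | P1 31-48 |
Completion: P0=14  P1=48  P2=23  P3=18  P4=31
Turnaround (C−A): P0=13  P1=44  P2=18  P3=11  P4=21
Waiting(P4) = turnaround − burst = 21 − 8 = 13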